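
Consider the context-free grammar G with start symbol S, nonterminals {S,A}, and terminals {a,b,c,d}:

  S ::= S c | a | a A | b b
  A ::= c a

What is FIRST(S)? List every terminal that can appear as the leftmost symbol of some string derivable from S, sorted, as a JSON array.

FIRST sets, iterate to fixpoint:
round 1:
  A via A→c a: +{c}
  S via S→a: +{a}
  S via S→b b: +{b}
  FIRST(S)={a,b}  FIRST(A)={c}
round 2: (no change)
  FIRST(S)={a,b}  FIRST(A)={c}

FIRST(S) = ["a", "b"]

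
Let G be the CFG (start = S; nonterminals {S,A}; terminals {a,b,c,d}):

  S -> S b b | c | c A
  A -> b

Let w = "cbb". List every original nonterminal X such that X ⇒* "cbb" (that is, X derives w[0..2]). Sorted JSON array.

Convert to CNF:
  S -> S X2 | T1 A | c
  A -> b
  T0 -> b
  T1 -> c
  X2 -> T0 T0

Fill CYK table bottom-up (cells [i..j] with 0 ≤ i ≤ j ≤ 2 only):
  T[0,0] 'c' = {S,T1}  orig:{S}
  T[1,1] 'b' = {A,T0}  orig:{A}
  T[2,2] 'b' = {A,T0}  orig:{A}
  T[0,1] 'cb' = {S}
  T[1,2] 'bb' = {X2}  orig:{}
  T[0,2] 'cbb' = {S}

Original NTs in T[0,2] deriving "cbb": ["S"]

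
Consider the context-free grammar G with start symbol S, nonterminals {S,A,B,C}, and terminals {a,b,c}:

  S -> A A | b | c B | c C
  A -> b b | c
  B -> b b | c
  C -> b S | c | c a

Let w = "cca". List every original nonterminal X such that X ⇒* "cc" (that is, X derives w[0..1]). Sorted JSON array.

Convert to CNF:
  S -> A A | T1 B | T1 C | b
  A -> T0 T0 | c
  B -> T0 T0 | c
  C -> T0 S | T1 T2 | c
  T0 -> b
  T1 -> c
  T2 -> a

Fill CYK table bottom-up — only the sub-triangle for w[0..1]:
  [0..0]={A,B,C,T1}  "c"  orig:{A,B,C}
  [1..1]={A,B,C,T1}  "c"  orig:{A,B,C}
  [0..1]={S}  "cc"

Original NTs in T[0,1] deriving "cc": ["S"]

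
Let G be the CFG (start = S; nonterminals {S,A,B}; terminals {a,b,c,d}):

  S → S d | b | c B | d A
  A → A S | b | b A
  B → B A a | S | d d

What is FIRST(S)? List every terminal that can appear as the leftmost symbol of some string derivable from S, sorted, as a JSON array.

Compute FIRST by fixpoint:
[1]
  A via A→b: +{b}
  B via B→d d: +{d}
  S via S→b: +{b}
  S via S→c B: +{c}
  S via S→d A: +{d}
  FIRST(S)={b,c,d}  FIRST(A)={b}  FIRST(B)={d}
[2]
  B via B→S: +{b,c}
  FIRST(S)={b,c,d}  FIRST(A)={b}  FIRST(B)={b,c,d}
[3] (no change)
  FIRST(S)={b,c,d}  FIRST(A)={b}  FIRST(B)={b,c,d}

FIRST(S) = ["b", "c", "d"]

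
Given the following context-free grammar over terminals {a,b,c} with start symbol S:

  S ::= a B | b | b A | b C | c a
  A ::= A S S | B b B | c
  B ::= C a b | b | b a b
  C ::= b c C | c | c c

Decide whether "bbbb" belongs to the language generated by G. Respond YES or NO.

CNF form of G:
  S -> T0 A | T0 C | T1 B | T2 T1 | b
  A -> A X3 | B X4 | c
  B -> C X5 | T0 X6 | b
  C -> T0 X7 | T2 T2 | c
  T0 -> b
  T1 -> a
  T2 -> c
  X3 -> S S
  X4 -> T0 B
  X5 -> T1 T0
  X6 -> T1 T0
  X7 -> T2 C

Fill CYK table bottom-up:
  [0..0]={B,S,T0}  "b"  orig:{B,S}
  [1..1]={B,S,T0}  "b"  orig:{B,S}
  [2..2]={B,S,T0}  "b"  orig:{B,S}
  [3..3]={B,S,T0}  "b"  orig:{B,S}
  [0..1]={X3,X4}  "bb"  orig:{}
  [1..2]={X3,X4}  "bb"  orig:{}
  [2..3]={X3,X4}  "bb"  orig:{}
  [0..2]={A}  "bbb"
  [1..3]={A}  "bbb"
  [0..3]={S}  "bbbb"

S ∈ T[0,3] ⇒ YES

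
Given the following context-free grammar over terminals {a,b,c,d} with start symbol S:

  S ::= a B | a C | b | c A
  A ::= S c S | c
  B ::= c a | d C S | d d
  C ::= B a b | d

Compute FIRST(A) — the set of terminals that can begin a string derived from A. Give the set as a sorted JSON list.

Compute FIRST by fixpoint:
round 1:
  A via A→c: +{c}
  B via B→c a: +{c}
  B via B→d C S: +{d}
  C via C→B a b: +{c,d}
  S via S→a B: +{a}
  S via S→b: +{b}
  S via S→c A: +{c}
  FIRST[S]={a,b,c}  FIRST[A]={c}  FIRST[B]={c,d}  FIRST[C]={c,d}
round 2:
  A via A→S c S: +{a,b}
  FIRST[S]={a,b,c}  FIRST[A]={a,b,c}  FIRST[B]={c,d}  FIRST[C]={c,d}
round 3: (no change)
  FIRST[S]={a,b,c}  FIRST[A]={a,b,c}  FIRST[B]={c,d}  FIRST[C]={c,d}

FIRST(A) = ["a", "b", "c"]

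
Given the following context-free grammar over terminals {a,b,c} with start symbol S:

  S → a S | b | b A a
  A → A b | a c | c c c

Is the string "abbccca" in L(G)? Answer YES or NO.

CNF form of G:
  S -> T0 X4 | T1 S | b
  A -> A T0 | T1 T2 | T2 X3
  T0 -> b
  T1 -> a
  T2 -> c
  X3 -> T2 T2
  X4 -> A T1

CYK fill:
  cell(0,0) a: {T1}  orig:{}
  cell(1,1) b: {S,T0}  orig:{S}
  cell(2,2) b: {S,T0}  orig:{S}
  cell(3,3) c: {T2}  orig:{}
  cell(4,4) c: {T2}  orig:{}
  cell(5,5) c: {T2}  orig:{}
  cell(6,6) a: {T1}  orig:{}
  cell(0,1) ab: {S}
  cell(1,2) bb: ∅
  cell(2,3) bc: ∅
  cell(3,4) cc: {X3}  orig:{}
  cell(4,5) cc: {X3}  orig:{}
  cell(5,6) ca: ∅
  cell(0,2) abb: ∅
  cell(1,3) bbc: ∅
  cell(2,4) bcc: ∅
  cell(3,5) ccc: {A}
  cell(4,6) cca: ∅
  cell(0,3) abbc: ∅
  cell(1,4) bbcc: ∅
  cell(2,5) bccc: ∅
  cell(3,6) ccca: {X4}  orig:{}
  cell(0,4) abbcc: ∅
  cell(1,5) bbccc: ∅
  cell(2,6) bccca: {S}
  cell(0,5) abbccc: ∅
  cell(1,6) bbccca: ∅
  cell(0,6) abbccca: ∅

S ∉ T[0,6] ⇒ NO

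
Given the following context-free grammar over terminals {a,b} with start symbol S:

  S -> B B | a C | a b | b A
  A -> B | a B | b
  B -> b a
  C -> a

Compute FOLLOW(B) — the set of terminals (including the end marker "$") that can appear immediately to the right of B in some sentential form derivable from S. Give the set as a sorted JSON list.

FIRST sets, iterate to fixpoint:
[1]
  A via A→a B: +{a}
  A via A→b: +{b}
  B via B→b a: +{b}
  C via C→a: +{a}
  S via S→B B: +{b}
  S via S→a C: +{a}
  S: {a,b}  A: {a,b}  B: {b}  C: {a}
[2] (no change)
  S: {a,b}  A: {a,b}  B: {b}  C: {a}

Compute FOLLOW by fixpoint:
initialize: $ ∈ FOLLOW(S)
iter 1:
  S→B B: FOLLOW(B) ⊇ FIRST(B) = {b}; new: +{b}
  S→B B: FOLLOW(B) ⊇ FOLLOW(S) ⊇ {$}; new: +{$}
  S→a C: FOLLOW(C) ⊇ FOLLOW(S) ⊇ {$}; new: +{$}
  S→b A: FOLLOW(A) ⊇ FOLLOW(S) ⊇ {$}; new: +{$}
  FOLLOW[S]={$}  FOLLOW[A]={$}  FOLLOW[B]={$,b}  FOLLOW[C]={$}
iter 2: (stable)
  FOLLOW[S]={$}  FOLLOW[A]={$}  FOLLOW[B]={$,b}  FOLLOW[C]={$}

FOLLOW(B) = ["$", "b"]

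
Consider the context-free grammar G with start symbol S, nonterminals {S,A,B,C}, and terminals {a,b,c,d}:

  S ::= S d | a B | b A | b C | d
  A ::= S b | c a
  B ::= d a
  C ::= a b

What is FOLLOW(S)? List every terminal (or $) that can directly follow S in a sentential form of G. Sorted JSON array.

FIRST iteration:
round 1:
  A via A→c a: +{c}
  B via B→d a: +{d}
  C via C→a b: +{a}
  S via S→a B: +{a}
  S via S→b A: +{b}
  S via S→d: +{d}
  FIRST[S]={a,b,d}  FIRST[A]={c}  FIRST[B]={d}  FIRST[C]={a}
round 2:
  A via A→S b: +{a,b,d}
  FIRST[S]={a,b,d}  FIRST[A]={a,b,c,d}  FIRST[B]={d}  FIRST[C]={a}
round 3: (no change)
  FIRST[S]={a,b,d}  FIRST[A]={a,b,c,d}  FIRST[B]={d}  FIRST[C]={a}

Compute FOLLOW by fixpoint:
seed FOLLOW(S) with $
pass 1:
  A→S b: FOLLOW(S) ⊇ FIRST(b) = {b}; new: +{b}
  S→S d: FOLLOW(S) ⊇ FIRST(d) = {d}; new: +{d}
  S→a B: FOLLOW(B) ⊇ FOLLOW(S) ⊇ {$,b,d}; new: +{$,b,d}
  S→b A: FOLLOW(A) ⊇ FOLLOW(S) ⊇ {$,b,d}; new: +{$,b,d}
  S→b C: FOLLOW(C) ⊇ FOLLOW(S) ⊇ {$,b,d}; new: +{$,b,d}
  FOLLOW[S]={$,b,d}  FOLLOW[A]={$,b,d}  FOLLOW[B]={$,b,d}  FOLLOW[C]={$,b,d}
pass 2: (no change)
  FOLLOW[S]={$,b,d}  FOLLOW[A]={$,b,d}  FOLLOW[B]={$,b,d}  FOLLOW[C]={$,b,d}

FOLLOW(S) = ["$", "b", "d"]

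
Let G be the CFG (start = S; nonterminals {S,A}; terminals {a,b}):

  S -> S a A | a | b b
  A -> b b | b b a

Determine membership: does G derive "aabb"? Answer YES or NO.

Convert to CNF:
  S -> S X3 | T0 T0 | a
  A -> T0 T0 | T0 X2
  T0 -> b
  T1 -> a
  X2 -> T0 T1
  X3 -> T1 A

Fill CYK table bottom-up:
  cell(0,0) a: {S,T1}  orig:{S}
  cell(1,1) a: {S,T1}  orig:{S}
  cell(2,2) b: {T0}  orig:{}
  cell(3,3) b: {T0}  orig:{}
  cell(0,1) aa: ∅
  cell(1,2) ab: ∅
  cell(2,3) bb: {A,S}
  cell(0,2) aab: ∅
  cell(1,3) abb: {X3}  orig:{}
  cell(0,3) aabb: {S}

S ∈ T[0,3] ⇒ YES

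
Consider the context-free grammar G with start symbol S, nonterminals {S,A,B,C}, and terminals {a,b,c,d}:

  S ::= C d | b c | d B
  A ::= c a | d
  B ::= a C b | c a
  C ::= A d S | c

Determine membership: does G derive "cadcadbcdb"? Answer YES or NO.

Convert to CNF:
  S -> C T3 | T2 T0 | T3 B
  A -> T0 T1 | d
  B -> T0 T1 | T1 X4
  C -> A X5 | c
  T0 -> c
  T1 -> a
  T2 -> b
  T3 -> d
  X4 -> C T2
  X5 -> T3 S

CYK table (by increasing span):
  T[0,0] 'c' = {C,T0}  orig:{C}
  T[1,1] 'a' = {T1}  orig:{}
  T[2,2] 'd' = {A,T3}  orig:{A}
  T[3,3] 'c' = {C,T0}  orig:{C}
  T[4,4] 'a' = {T1}  orig:{}
  T[5,5] 'd' = {A,T3}  orig:{A}
  T[6,6] 'b' = {T2}  orig:{}
  T[7,7] 'c' = {C,T0}  orig:{C}
  T[8,8] 'd' = {A,T3}  orig:{A}
  T[9,9] 'b' = {T2}  orig:{}
  T[0,1] 'ca' = {A,B}
  T[1,2] 'ad' = ∅
  T[2,3] 'dc' = ∅
  T[3,4] 'ca' = {A,B}
  T[4,5] 'ad' = ∅
  T[5,6] 'db' = ∅
  T[6,7] 'bc' = {S}
  T[7,8] 'cd' = {S}
  T[8,9] 'db' = ∅
  T[0,2] 'cad' = ∅
  T[1,3] 'adc' = ∅
  T[2,4] 'dca' = {S}
  T[3,5] 'cad' = ∅
  T[4,6] 'adb' = ∅
  T[5,7] 'dbc' = {X5}  orig:{}
  T[6,8] 'bcd' = ∅
  T[7,9] 'cdb' = ∅
  T[0,3] 'cadc' = ∅
  T[1,4] 'adca' = ∅
  T[2,5] 'dcad' = ∅
  T[3,6] 'cadb' = ∅
  T[4,7] 'adbc' = ∅
  T[5,8] 'dbcd' = ∅
  T[6,9] 'bcdb' = ∅
  T[0,4] 'cadca' = ∅
  T[1,5] 'adcad' = ∅
  T[2,6] 'dcadb' = ∅
  T[3,7] 'cadbc' = {C}
  T[4,8] 'adbcd' = ∅
  T[5,9] 'dbcdb' = ∅
  T[0,5] 'cadcad' = ∅
  T[1,6] 'adcadb' = ∅
  T[2,7] 'dcadbc' = ∅
  T[3,8] 'cadbcd' = {S}
  T[4,9] 'adbcdb' = ∅
  T[0,6] 'cadcadb' = ∅
  T[1,7] 'adcadbc' = ∅
  T[2,8] 'dcadbcd' = {X5}  orig:{}
  T[3,9] 'cadbcdb' = ∅
  T[0,7] 'cadcadbc' = ∅
  T[1,8] 'adcadbcd' = ∅
  T[2,9] 'dcadbcdb' = ∅
  T[0,8] 'cadcadbcd' = {C}
  T[1,9] 'adcadbcdb' = ∅
  T[0,9] 'cadcadbcdb' = {X4}  orig:{}

S ∉ T[0,9] ⇒ NO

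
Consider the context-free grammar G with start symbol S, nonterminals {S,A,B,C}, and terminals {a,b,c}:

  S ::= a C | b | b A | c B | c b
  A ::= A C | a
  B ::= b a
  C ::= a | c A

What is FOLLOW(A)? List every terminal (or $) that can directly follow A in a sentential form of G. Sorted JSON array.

FIRST sets, iterate to fixpoint:
round 1:
  A via A→a: +{a}
  B via B→b a: +{b}
  C via C→a: +{a}
  C via C→c A: +{c}
  S via S→a C: +{a}
  S via S→b: +{b}
  S via S→c B: +{c}
  S: {a,b,c}  A: {a}  B: {b}  C: {a,c}
round 2: (no change)
  S: {a,b,c}  A: {a}  B: {b}  C: {a,c}

Compute FOLLOW by fixpoint:
initialize: $ ∈ FOLLOW(S)
[1]
  A→A C: FOLLOW(A) ⊇ FIRST(C) = {a,c}; new: +{a,c}
  A→A C: FOLLOW(C) ⊇ FOLLOW(A) ⊇ {a,c}; new: +{a,c}
  S→a C: FOLLOW(C) ⊇ FOLLOW(S) ⊇ {$}; new: +{$}
  S→b A: FOLLOW(A) ⊇ FOLLOW(S) ⊇ {$}; new: +{$}
  S→c B: FOLLOW(B) ⊇ FOLLOW(S) ⊇ {$}; new: +{$}
  S: {$}  A: {$,a,c}  B: {$}  C: {$,a,c}
[2] done
  S: {$}  A: {$,a,c}  B: {$}  C: {$,a,c}

FOLLOW(A) = ["$", "a", "c"]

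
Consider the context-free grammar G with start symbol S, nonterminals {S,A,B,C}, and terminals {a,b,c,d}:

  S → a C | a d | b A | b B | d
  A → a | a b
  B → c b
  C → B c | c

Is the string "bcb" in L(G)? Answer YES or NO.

CNF form of G:
  S -> T0 C | T0 T3 | T1 A | T1 B | d
  A -> T0 T1 | a
  B -> T2 T1
  C -> B T2 | c
  T0 -> a
  T1 -> b
  T2 -> c
  T3 -> d

CYK table (by increasing span):
  [0..0]={T1}  "b"  orig:{}
  [1..1]={C,T2}  "c"  orig:{C}
  [2..2]={T1}  "b"  orig:{}
  [0..1]=∅  "bc"
  [1..2]={B}  "cb"
  [0..2]={S}  "bcb"

S ∈ T[0,2] ⇒ YES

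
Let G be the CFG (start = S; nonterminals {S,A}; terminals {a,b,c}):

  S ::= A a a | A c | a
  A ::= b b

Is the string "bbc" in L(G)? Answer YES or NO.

CNF form of G:
  S -> A T2 | A X3 | a
  A -> T0 T0
  T0 -> b
  T1 -> a
  T2 -> c
  X3 -> T1 T1

CYK fill:
  [0..0]={T0}  "b"  orig:{}
  [1..1]={T0}  "b"  orig:{}
  [2..2]={T2}  "c"  orig:{}
  [0..1]={A}  "bb"
  [1..2]=∅  "bc"
  [0..2]={S}  "bbc"

S ∈ T[0,2] ⇒ YES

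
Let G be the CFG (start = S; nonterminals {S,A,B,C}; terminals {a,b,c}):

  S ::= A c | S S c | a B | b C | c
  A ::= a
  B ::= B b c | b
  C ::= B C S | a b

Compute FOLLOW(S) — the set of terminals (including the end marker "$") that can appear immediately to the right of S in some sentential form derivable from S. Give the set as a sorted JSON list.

FIRST iteration:
pass 1:
  A via A→a: +{a}
  B via B→b: +{b}
  C via C→B C S: +{b}
  C via C→a b: +{a}
  S via S→A c: +{a}
  S via S→b C: +{b}
  S via S→c: +{c}
  FIRST[S]={a,b,c}  FIRST[A]={a}  FIRST[B]={b}  FIRST[C]={a,b}
pass 2: done
  FIRST[S]={a,b,c}  FIRST[A]={a}  FIRST[B]={b}  FIRST[C]={a,b}

FOLLOW sets:
initialize: $ ∈ FOLLOW(S)
round 1:
  B→B b c: FOLLOW(B) ⊇ FIRST(b) = {b}; new: +{b}
  C→B C S: FOLLOW(B) ⊇ FIRST(C) = {a,b}; new: +{a}
  C→B C S: FOLLOW(C) ⊇ FIRST(S) = {a,b,c}; new: +{a,b,c}
  C→B C S: FOLLOW(S) ⊇ FOLLOW(C) ⊇ {a,b,c}; new: +{a,b,c}
  S→A c: FOLLOW(A) ⊇ FIRST(c) = {c}; new: +{c}
  S→a B: FOLLOW(B) ⊇ FOLLOW(S) ⊇ {$,a,b,c}; new: +{$,c}
  S→b C: FOLLOW(C) ⊇ FOLLOW(S) ⊇ {$,a,b,c}; new: +{$}
  FOLLOW[S]={$,a,b,c}  FOLLOW[A]={c}  FOLLOW[B]={$,a,b,c}  FOLLOW[C]={$,a,b,c}
round 2: (stable)
  FOLLOW[S]={$,a,b,c}  FOLLOW[A]={c}  FOLLOW[B]={$,a,b,c}  FOLLOW[C]={$,a,b,c}

FOLLOW(S) = ["$", "a", "b", "c"]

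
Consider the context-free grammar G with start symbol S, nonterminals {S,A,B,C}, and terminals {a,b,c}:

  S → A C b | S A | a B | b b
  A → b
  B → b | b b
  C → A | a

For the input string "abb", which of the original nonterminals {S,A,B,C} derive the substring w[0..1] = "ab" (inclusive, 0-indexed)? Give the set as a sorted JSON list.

CNF form of G:
  S -> A X2 | S A | T0 T0 | T1 B
  A -> b
  B -> T0 T0 | b
  C -> a | b
  T0 -> b
  T1 -> a
  X2 -> C T0

CYK table (by increasing span), restricted to cells inside w[0..1]:
  cell(0,0) a: {C,T1}  orig:{C}
  cell(1,1) b: {A,B,C,T0}  orig:{A,B,C}
  cell(0,1) ab: {S,X2}  orig:{S}

Original NTs in T[0,1] deriving "ab": ["S"]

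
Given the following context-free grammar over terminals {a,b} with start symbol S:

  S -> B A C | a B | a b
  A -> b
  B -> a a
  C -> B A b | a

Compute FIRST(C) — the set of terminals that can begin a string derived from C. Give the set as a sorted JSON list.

FIRST sets, iterate to fixpoint:
[1]
  A via A→b: +{b}
  B via B→a a: +{a}
  C via C→B A b: +{a}
  S via S→B A C: +{a}
  S: {a}  A: {b}  B: {a}  C: {a}
[2] (stable)
  S: {a}  A: {b}  B: {a}  C: {a}

FIRST(C) = ["a"]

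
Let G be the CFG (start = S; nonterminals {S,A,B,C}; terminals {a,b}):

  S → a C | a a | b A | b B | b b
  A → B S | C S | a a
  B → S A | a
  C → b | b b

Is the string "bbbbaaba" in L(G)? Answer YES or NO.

Convert to CNF:
  S -> T0 C | T0 T0 | T1 A | T1 B | T1 T1
  A -> B S | C S | T0 T0
  B -> S A | a
  C -> T1 T1 | b
  T0 -> a
  T1 -> b

CYK table (by increasing span):
  T[0,0] 'b' = {C,T1}  orig:{C}
  T[1,1] 'b' = {C,T1}  orig:{C}
  T[2,2] 'b' = {C,T1}  orig:{C}
  T[3,3] 'b' = {C,T1}  orig:{C}
  T[4,4] 'a' = {B,T0}  orig:{B}
  T[5,5] 'a' = {B,T0}  orig:{B}
  T[6,6] 'b' = {C,T1}  orig:{C}
  T[7,7] 'a' = {B,T0}  orig:{B}
  T[0,1] 'bb' = {C,S}
  T[1,2] 'bb' = {C,S}
  T[2,3] 'bb' = {C,S}
  T[3,4] 'ba' = {S}
  T[4,5] 'aa' = {A,S}
  T[5,6] 'ab' = {S}
  T[6,7] 'ba' = {S}
  T[0,2] 'bbb' = {A}
  T[1,3] 'bbb' = {A}
  T[2,4] 'bba' = {A}
  T[3,5] 'baa' = {A,S}
  T[4,6] 'aab' = {A}
  T[5,7] 'aba' = {A}
  T[0,3] 'bbbb' = {A,S}
  T[1,4] 'bbba' = {A,S}
  T[2,5] 'bbaa' = {A,B,S}
  T[3,6] 'baab' = {S}
  T[4,7] 'aaba' = ∅
  T[0,4] 'bbbba' = {A,B,S}
  T[1,5] 'bbbaa' = {A,B,S}
  T[2,6] 'bbaab' = {A,B}
  T[3,7] 'baaba' = {B}
  T[0,5] 'bbbbaa' = {A,B,S}
  T[1,6] 'bbbaab' = {A,S}
  T[2,7] 'bbaaba' = {A,S}
  T[0,6] 'bbbbaab' = {A,B,S}
  T[1,7] 'bbbaaba' = {A,B,S}
  T[0,7] 'bbbbaaba' = {A,B,S}

S ∈ T[0,7] ⇒ YES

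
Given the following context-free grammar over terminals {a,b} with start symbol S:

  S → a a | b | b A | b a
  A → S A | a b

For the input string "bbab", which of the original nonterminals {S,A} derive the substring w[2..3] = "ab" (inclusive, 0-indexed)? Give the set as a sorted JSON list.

Convert to CNF:
  S -> T0 T0 | T1 A | T1 T0 | b
  A -> S A | T0 T1
  T0 -> a
  T1 -> b

CYK table (by increasing span) (cells [i..j] with 2 ≤ i ≤ j ≤ 3 only):
  cell(2,2) a: {T0}  orig:{}
  cell(3,3) b: {S,T1}  orig:{S}
  cell(2,3) ab: {A}

Original NTs in T[2,3] deriving "ab": ["A"]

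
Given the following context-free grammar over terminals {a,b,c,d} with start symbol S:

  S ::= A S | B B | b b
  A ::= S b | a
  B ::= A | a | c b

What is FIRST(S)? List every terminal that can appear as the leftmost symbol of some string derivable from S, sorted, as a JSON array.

FIRST iteration:
round 1:
  A via A→a: +{a}
  B via B→A: +{a}
  B via B→c b: +{c}
  S via S→A S: +{a}
  S via S→B B: +{c}
  S via S→b b: +{b}
  S: {a,b,c}  A: {a}  B: {a,c}
round 2:
  A via A→S b: +{b,c}
  B via B→A: +{b}
  S: {a,b,c}  A: {a,b,c}  B: {a,b,c}
round 3: (stable)
  S: {a,b,c}  A: {a,b,c}  B: {a,b,c}

FIRST(S) = ["a", "b", "c"]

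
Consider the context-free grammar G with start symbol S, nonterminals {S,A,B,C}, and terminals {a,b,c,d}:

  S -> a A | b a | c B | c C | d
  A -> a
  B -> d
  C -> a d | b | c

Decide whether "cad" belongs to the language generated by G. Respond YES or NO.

Convert to CNF:
  S -> T0 A | T2 T0 | T3 B | T3 C | d
  A -> a
  B -> d
  C -> T0 T1 | b | c
  T0 -> a
  T1 -> d
  T2 -> b
  T3 -> c

Fill CYK table bottom-up:
  T[0,0] 'c' = {C,T3}  orig:{C}
  T[1,1] 'a' = {A,T0}  orig:{A}
  T[2,2] 'd' = {B,S,T1}  orig:{B,S}
  T[0,1] 'ca' = ∅
  T[1,2] 'ad' = {C}
  T[0,2] 'cad' = {S}

S ∈ T[0,2] ⇒ YES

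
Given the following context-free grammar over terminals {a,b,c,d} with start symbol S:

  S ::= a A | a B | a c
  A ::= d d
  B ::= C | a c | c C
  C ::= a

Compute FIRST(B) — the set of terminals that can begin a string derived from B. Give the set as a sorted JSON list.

Compute FIRST by fixpoint:
pass 1:
  A via A→d d: +{d}
  B via B→a c: +{a}
  B via B→c C: +{c}
  C via C→a: +{a}
  S via S→a A: +{a}
  S: {a}  A: {d}  B: {a,c}  C: {a}
pass 2: (stable)
  S: {a}  A: {d}  B: {a,c}  C: {a}

FIRST(B) = ["a", "c"]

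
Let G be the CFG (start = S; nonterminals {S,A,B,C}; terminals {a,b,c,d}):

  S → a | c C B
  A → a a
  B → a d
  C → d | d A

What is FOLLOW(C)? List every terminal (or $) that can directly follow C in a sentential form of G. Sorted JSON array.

FIRST iteration:
[1]
  A via A→a a: +{a}
  B via B→a d: +{a}
  C via C→d: +{d}
  S via S→a: +{a}
  S via S→c C B: +{c}
  FIRST(S)={a,c}  FIRST(A)={a}  FIRST(B)={a}  FIRST(C)={d}
[2] — fixpoint
  FIRST(S)={a,c}  FIRST(A)={a}  FIRST(B)={a}  FIRST(C)={d}

FOLLOW iteration:
FOLLOW(S) := {$}
round 1:
  S→c C B: FOLLOW(C) ⊇ FIRST(B) = {a}; new: +{a}
  S→c C B: FOLLOW(B) ⊇ FOLLOW(S) ⊇ {$}; new: +{$}
  FOLLOW(S)={$}  FOLLOW(A)={}  FOLLOW(B)={$}  FOLLOW(C)={a}
round 2:
  C→d A: FOLLOW(A) ⊇ FOLLOW(C) ⊇ {a}; new: +{a}
  FOLLOW(S)={$}  FOLLOW(A)={a}  FOLLOW(B)={$}  FOLLOW(C)={a}
round 3: done
  FOLLOW(S)={$}  FOLLOW(A)={a}  FOLLOW(B)={$}  FOLLOW(C)={a}

FOLLOW(C) = ["a"]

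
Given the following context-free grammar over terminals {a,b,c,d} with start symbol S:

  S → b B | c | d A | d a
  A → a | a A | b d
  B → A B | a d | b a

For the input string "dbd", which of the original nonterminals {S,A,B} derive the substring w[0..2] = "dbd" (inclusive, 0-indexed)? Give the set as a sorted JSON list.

CNF form of G:
  S -> T1 B | T2 A | T2 T0 | c
  A -> T0 A | T1 T2 | a
  B -> A B | T0 T2 | T1 T0
  T0 -> a
  T1 -> b
  T2 -> d

Fill CYK table bottom-up, restricted to cells inside w[0..2]:
  T[0,0] 'd' = {T2}  orig:{}
  T[1,1] 'b' = {T1}  orig:{}
  T[2,2] 'd' = {T2}  orig:{}
  T[0,1] 'db' = ∅
  T[1,2] 'bd' = {A}
  T[0,2] 'dbd' = {S}

Original NTs in T[0,2] deriving "dbd": ["S"]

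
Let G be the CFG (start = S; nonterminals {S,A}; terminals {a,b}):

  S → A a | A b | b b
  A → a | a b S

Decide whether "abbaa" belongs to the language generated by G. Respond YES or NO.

CNF form of G:
  S -> A T0 | A T1 | T1 T1
  A -> T0 X2 | a
  T0 -> a
  T1 -> b
  X2 -> T1 S

CYK table (by increasing span):
  cell(0,0) a: {A,T0}  orig:{A}
  cell(1,1) b: {T1}  orig:{}
  cell(2,2) b: {T1}  orig:{}
  cell(3,3) a: {A,T0}  orig:{A}
  cell(4,4) a: {A,T0}  orig:{A}
  cell(0,1) ab: {S}
  cell(1,2) bb: {S}
  cell(2,3) ba: ∅
  cell(3,4) aa: {S}
  cell(0,2) abb: ∅
  cell(1,3) bba: ∅
  cell(2,4) baa: {X2}  orig:{}
  cell(0,3) abba: ∅
  cell(1,4) bbaa: ∅
  cell(0,4) abbaa: ∅

S ∉ T[0,4] ⇒ NO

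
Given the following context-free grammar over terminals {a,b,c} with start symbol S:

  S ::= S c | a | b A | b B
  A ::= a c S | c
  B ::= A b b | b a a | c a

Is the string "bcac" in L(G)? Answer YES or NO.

Convert to CNF:
  S -> S T1 | T2 A | T2 B | a
  A -> T0 X3 | c
  B -> A X4 | T1 T0 | T2 X5
  T0 -> a
  T1 -> c
  T2 -> b
  X3 -> T1 S
  X4 -> T2 T2
  X5 -> T0 T0

CYK table (by increasing span):
  cell(0,0) b: {T2}  orig:{}
  cell(1,1) c: {A,T1}  orig:{A}
  cell(2,2) a: {S,T0}  orig:{S}
  cell(3,3) c: {A,T1}  orig:{A}
  cell(0,1) bc: {S}
  cell(1,2) ca: {B,X3}  orig:{B}
  cell(2,3) ac: {S}
  cell(0,2) bca: {S}
  cell(1,3) cac: {X3}  orig:{}
  cell(0,3) bcac: {S}

S ∈ T[0,3] ⇒ YES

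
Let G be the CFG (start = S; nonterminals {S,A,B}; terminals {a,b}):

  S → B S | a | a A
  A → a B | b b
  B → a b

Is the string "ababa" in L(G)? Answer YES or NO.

Convert to CNF:
  S -> B S | T0 A | a
  A -> T0 B | T1 T1
  B -> T0 T1
  T0 -> a
  T1 -> b

CYK fill:
  [0..0]={S,T0}  "a"  orig:{S}
  [1..1]={T1}  "b"  orig:{}
  [2..2]={S,T0}  "a"  orig:{S}
  [3..3]={T1}  "b"  orig:{}
  [4..4]={S,T0}  "a"  orig:{S}
  [0..1]={B}  "ab"
  [1..2]=∅  "ba"
  [2..3]={B}  "ab"
  [3..4]=∅  "ba"
  [0..2]={S}  "aba"
  [1..3]=∅  "bab"
  [2..4]={S}  "aba"
  [0..3]=∅  "abab"
  [1..4]=∅  "baba"
  [0..4]={S}  "ababa"

S ∈ T[0,4] ⇒ YES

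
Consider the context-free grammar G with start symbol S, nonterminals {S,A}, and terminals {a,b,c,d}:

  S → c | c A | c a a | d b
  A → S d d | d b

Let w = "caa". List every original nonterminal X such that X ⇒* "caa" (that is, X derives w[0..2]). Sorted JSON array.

CNF form of G:
  S -> T0 T1 | T2 A | T2 X5 | c
  A -> S X4 | T0 T1
  T0 -> d
  T1 -> b
  T2 -> c
  T3 -> a
  X4 -> T0 T0
  X5 -> T3 T3

CYK table (by increasing span) (cells [i..j] with 0 ≤ i ≤ j ≤ 2 only):
  cell(0,0) c: {S,T2}  orig:{S}
  cell(1,1) a: {T3}  orig:{}
  cell(2,2) a: {T3}  orig:{}
  cell(0,1) ca: ∅
  cell(1,2) aa: {X5}  orig:{}
  cell(0,2) caa: {S}

Original NTs in T[0,2] deriving "caa": ["S"]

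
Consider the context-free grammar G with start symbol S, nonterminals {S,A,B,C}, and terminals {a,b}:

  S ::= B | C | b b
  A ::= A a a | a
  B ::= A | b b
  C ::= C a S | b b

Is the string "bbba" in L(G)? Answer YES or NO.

Convert to CNF:
  S -> A X5 | C X6 | T1 T1 | a
  A -> A X2 | a
  B -> A X3 | T1 T1 | a
  C -> C X4 | T1 T1
  T0 -> a
  T1 -> b
  X2 -> T0 T0
  X3 -> T0 T0
  X4 -> T0 S
  X5 -> T0 T0
  X6 -> T0 S

CYK fill:
  cell(0,0) b: {T1}  orig:{}
  cell(1,1) b: {T1}  orig:{}
  cell(2,2) b: {T1}  orig:{}
  cell(3,3) a: {A,B,S,T0}  orig:{A,B,S}
  cell(0,1) bb: {B,C,S}
  cell(1,2) bb: {B,C,S}
  cell(2,3) ba: ∅
  cell(0,2) bbb: ∅
  cell(1,3) bba: ∅
  cell(0,3) bbba: ∅

S ∉ T[0,3] ⇒ NO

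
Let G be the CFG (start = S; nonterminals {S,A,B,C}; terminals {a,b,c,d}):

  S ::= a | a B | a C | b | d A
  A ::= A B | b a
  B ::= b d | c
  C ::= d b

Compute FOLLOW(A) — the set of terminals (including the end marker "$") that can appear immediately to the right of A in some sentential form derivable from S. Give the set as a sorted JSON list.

FIRST sets, iterate to fixpoint:
round 1:
  A via A→b a: +{b}
  B via B→b d: +{b}
  B via B→c: +{c}
  C via C→d b: +{d}
  S via S→a: +{a}
  S via S→b: +{b}
  S via S→d A: +{d}
  FIRST(S)={a,b,d}  FIRST(A)={b}  FIRST(B)={b,c}  FIRST(C)={d}
round 2: done
  FIRST(S)={a,b,d}  FIRST(A)={b}  FIRST(B)={b,c}  FIRST(C)={d}

FOLLOW iteration:
seed FOLLOW(S) with $
[1]
  A→A B: FOLLOW(A) ⊇ FIRST(B) = {b,c}; new: +{b,c}
  A→A B: FOLLOW(B) ⊇ FOLLOW(A) ⊇ {b,c}; new: +{b,c}
  S→a B: FOLLOW(B) ⊇ FOLLOW(S) ⊇ {$}; new: +{$}
  S→a C: FOLLOW(C) ⊇ FOLLOW(S) ⊇ {$}; new: +{$}
  S→d A: FOLLOW(A) ⊇ FOLLOW(S) ⊇ {$}; new: +{$}
  FOLLOW[S]={$}  FOLLOW[A]={$,b,c}  FOLLOW[B]={$,b,c}  FOLLOW[C]={$}
[2] done
  FOLLOW[S]={$}  FOLLOW[A]={$,b,c}  FOLLOW[B]={$,b,c}  FOLLOW[C]={$}

FOLLOW(A) = ["$", "b", "c"]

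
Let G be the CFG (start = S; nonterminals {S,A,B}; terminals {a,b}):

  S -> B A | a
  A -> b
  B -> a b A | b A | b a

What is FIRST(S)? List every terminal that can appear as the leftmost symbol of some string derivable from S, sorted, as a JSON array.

Compute FIRST by fixpoint:
iter 1:
  A via A→b: +{b}
  B via B→a b A: +{a}
  B via B→b A: +{b}
  S via S→B A: +{a,b}
  S: {a,b}  A: {b}  B: {a,b}
iter 2: done
  S: {a,b}  A: {b}  B: {a,b}

FIRST(S) = ["a", "b"]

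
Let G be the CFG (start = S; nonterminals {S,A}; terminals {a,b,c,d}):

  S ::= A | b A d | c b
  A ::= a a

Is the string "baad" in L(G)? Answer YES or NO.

Convert to CNF:
  S -> T0 T0 | T1 X4 | T3 T1
  A -> T0 T0
  T0 -> a
  T1 -> b
  T2 -> d
  T3 -> c
  X4 -> A T2

CYK fill:
  cell(0,0) b: {T1}  orig:{}
  cell(1,1) a: {T0}  orig:{}
  cell(2,2) a: {T0}  orig:{}
  cell(3,3) d: {T2}  orig:{}
  cell(0,1) ba: ∅
  cell(1,2) aa: {A,S}
  cell(2,3) ad: ∅
  cell(0,2) baa: ∅
  cell(1,3) aad: {X4}  orig:{}
  cell(0,3) baad: {S}

S ∈ T[0,3] ⇒ YES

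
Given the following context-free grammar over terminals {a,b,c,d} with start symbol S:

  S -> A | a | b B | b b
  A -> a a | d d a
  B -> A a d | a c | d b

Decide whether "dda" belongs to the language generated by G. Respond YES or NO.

CNF form of G:
  S -> T0 T0 | T1 X6 | T3 B | T3 T3 | a
  A -> T0 T0 | T1 X4
  B -> A X5 | T0 T2 | T1 T3
  T0 -> a
  T1 -> d
  T2 -> c
  T3 -> b
  X4 -> T1 T0
  X5 -> T0 T1
  X6 -> T1 T0

Fill CYK table bottom-up:
  T[0,0] 'd' = {T1}  orig:{}
  T[1,1] 'd' = {T1}  orig:{}
  T[2,2] 'a' = {S,T0}  orig:{S}
  T[0,1] 'dd' = ∅
  T[1,2] 'da' = {X4,X6}  orig:{}
  T[0,2] 'dda' = {A,S}

S ∈ T[0,2] ⇒ YES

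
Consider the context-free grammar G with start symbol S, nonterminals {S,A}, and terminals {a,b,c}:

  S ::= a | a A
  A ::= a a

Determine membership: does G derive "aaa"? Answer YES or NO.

CNF form of G:
  S -> T0 A | a
  A -> T0 T0
  T0 -> a

CYK fill:
  cell(0,0) a: {S,T0}  orig:{S}
  cell(1,1) a: {S,T0}  orig:{S}
  cell(2,2) a: {S,T0}  orig:{S}
  cell(0,1) aa: {A}
  cell(1,2) aa: {A}
  cell(0,2) aaa: {S}

S ∈ T[0,2] ⇒ YES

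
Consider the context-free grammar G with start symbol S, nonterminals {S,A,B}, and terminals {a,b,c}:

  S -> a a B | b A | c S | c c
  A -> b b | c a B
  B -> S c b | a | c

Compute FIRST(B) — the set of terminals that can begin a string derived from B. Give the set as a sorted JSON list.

FIRST iteration:
[1]
  A via A→b b: +{b}
  A via A→c a B: +{c}
  B via B→a: +{a}
  B via B→c: +{c}
  S via S→a a B: +{a}
  S via S→b A: +{b}
  S via S→c S: +{c}
  S: {a,b,c}  A: {b,c}  B: {a,c}
[2]
  B via B→S c b: +{b}
  S: {a,b,c}  A: {b,c}  B: {a,b,c}
[3] (stable)
  S: {a,b,c}  A: {b,c}  B: {a,b,c}

FIRST(B) = ["a", "b", "c"]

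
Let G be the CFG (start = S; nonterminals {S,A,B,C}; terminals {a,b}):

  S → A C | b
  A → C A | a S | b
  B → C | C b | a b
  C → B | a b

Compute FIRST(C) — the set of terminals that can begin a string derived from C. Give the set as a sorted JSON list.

FIRST sets, iterate to fixpoint:
iter 1:
  A via A→a S: +{a}
  A via A→b: +{b}
  B via B→a b: +{a}
  C via C→B: +{a}
  S via S→A C: +{a,b}
  S: {a,b}  A: {a,b}  B: {a}  C: {a}
iter 2: (stable)
  S: {a,b}  A: {a,b}  B: {a}  C: {a}

FIRST(C) = ["a"]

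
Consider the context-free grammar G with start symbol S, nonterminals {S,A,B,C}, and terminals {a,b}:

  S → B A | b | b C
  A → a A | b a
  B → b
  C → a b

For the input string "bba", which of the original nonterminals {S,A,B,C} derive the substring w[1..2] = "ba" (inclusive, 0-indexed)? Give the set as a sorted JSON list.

Convert to CNF:
  S -> B A | T1 C | b
  A -> T0 A | T1 T0
  B -> b
  C -> T0 T1
  T0 -> a
  T1 -> b

CYK fill — only the sub-triangle for w[1..2]:
  T[1,1] 'b' = {B,S,T1}  orig:{B,S}
  T[2,2] 'a' = {T0}  orig:{}
  T[1,2] 'ba' = {A}

Original NTs in T[1,2] deriving "ba": ["A"]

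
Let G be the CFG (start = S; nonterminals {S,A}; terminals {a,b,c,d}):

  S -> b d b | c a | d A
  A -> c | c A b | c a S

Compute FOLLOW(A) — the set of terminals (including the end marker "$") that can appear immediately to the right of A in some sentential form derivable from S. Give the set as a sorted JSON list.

FIRST iteration:
round 1:
  A via A→c: +{c}
  S via S→b d b: +{b}
  S via S→c a: +{c}
  S via S→d A: +{d}
  FIRST[S]={b,c,d}  FIRST[A]={c}
round 2: done
  FIRST[S]={b,c,d}  FIRST[A]={c}

FOLLOW sets:
FOLLOW(S) := {$}
pass 1:
  A→c A b: FOLLOW(A) ⊇ FIRST(b) = {b}; new: +{b}
  A→c a S: FOLLOW(S) ⊇ FOLLOW(A) ⊇ {b}; new: +{b}
  S→d A: FOLLOW(A) ⊇ FOLLOW(S) ⊇ {$,b}; new: +{$}
  FOLLOW(S)={$,b}  FOLLOW(A)={$,b}
pass 2: done
  FOLLOW(S)={$,b}  FOLLOW(A)={$,b}

FOLLOW(A) = ["$", "b"]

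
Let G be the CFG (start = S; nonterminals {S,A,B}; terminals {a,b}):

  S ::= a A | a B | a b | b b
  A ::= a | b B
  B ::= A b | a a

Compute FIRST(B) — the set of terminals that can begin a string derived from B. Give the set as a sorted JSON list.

FIRST iteration:
pass 1:
  A via A→a: +{a}
  A via A→b B: +{b}
  B via B→A b: +{a,b}
  S via S→a A: +{a}
  S via S→b b: +{b}
  FIRST(S)={a,b}  FIRST(A)={a,b}  FIRST(B)={a,b}
pass 2: done
  FIRST(S)={a,b}  FIRST(A)={a,b}  FIRST(B)={a,b}

FIRST(B) = ["a", "b"]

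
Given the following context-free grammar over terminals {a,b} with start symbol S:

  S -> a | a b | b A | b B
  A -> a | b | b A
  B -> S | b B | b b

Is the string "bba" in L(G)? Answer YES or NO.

CNF form of G:
  S -> T0 A | T0 B | T1 T0 | a
  A -> T0 A | a | b
  B -> T0 A | T0 B | T0 T0 | T1 T0 | a
  T0 -> b
  T1 -> a

CYK fill:
  T[0,0] 'b' = {A,T0}  orig:{A}
  T[1,1] 'b' = {A,T0}  orig:{A}
  T[2,2] 'a' = {A,B,S,T1}  orig:{A,B,S}
  T[0,1] 'bb' = {A,B,S}
  T[1,2] 'ba' = {A,B,S}
  T[0,2] 'bba' = {A,B,S}

S ∈ T[0,2] ⇒ YES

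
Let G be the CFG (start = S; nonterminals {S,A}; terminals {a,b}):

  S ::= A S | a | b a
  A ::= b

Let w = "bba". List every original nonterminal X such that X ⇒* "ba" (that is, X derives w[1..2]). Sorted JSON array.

Convert to CNF:
  S -> A S | T0 T1 | a
  A -> b
  T0 -> b
  T1 -> a

Fill CYK table bottom-up (cells [i..j] with 1 ≤ i ≤ j ≤ 2 only):
  cell(1,1) b: {A,T0}  orig:{A}
  cell(2,2) a: {S,T1}  orig:{S}
  cell(1,2) ba: {S}

Original NTs in T[1,2] deriving "ba": ["S"]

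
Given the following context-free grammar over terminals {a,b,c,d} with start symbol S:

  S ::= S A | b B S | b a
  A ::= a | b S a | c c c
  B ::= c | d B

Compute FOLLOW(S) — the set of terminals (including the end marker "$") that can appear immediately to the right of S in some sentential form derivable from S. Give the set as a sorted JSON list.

FIRST sets, iterate to fixpoint:
[1]
  A via A→a: +{a}
  A via A→b S a: +{b}
  A via A→c c c: +{c}
  B via B→c: +{c}
  B via B→d B: +{d}
  S via S→b B S: +{b}
  S: {b}  A: {a,b,c}  B: {c,d}
[2] (stable)
  S: {b}  A: {a,b,c}  B: {c,d}

FOLLOW iteration:
seed FOLLOW(S) with $
[1]
  A→b S a: FOLLOW(S) ⊇ FIRST(a) = {a}; new: +{a}
  S→S A: FOLLOW(S) ⊇ FIRST(A) = {a,b,c}; new: +{b,c}
  S→S A: FOLLOW(A) ⊇ FOLLOW(S) ⊇ {$,a,b,c}; new: +{$,a,b,c}
  S→b B S: FOLLOW(B) ⊇ FIRST(S) = {b}; new: +{b}
  S: {$,a,b,c}  A: {$,a,b,c}  B: {b}
[2] (stable)
  S: {$,a,b,c}  A: {$,a,b,c}  B: {b}

FOLLOW(S) = ["$", "a", "b", "c"]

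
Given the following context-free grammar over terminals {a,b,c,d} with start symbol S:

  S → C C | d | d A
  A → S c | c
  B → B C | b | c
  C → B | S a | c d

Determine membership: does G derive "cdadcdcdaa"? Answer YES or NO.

Convert to CNF:
  S -> C C | T2 A | d
  A -> S T0 | c
  B -> B C | b | c
  C -> B C | S T1 | T0 T2 | b | c
  T0 -> c
  T1 -> a
  T2 -> d

CYK fill:
  cell(0,0) c: {A,B,C,T0}  orig:{A,B,C}
  cell(1,1) d: {S,T2}  orig:{S}
  cell(2,2) a: {T1}  orig:{}
  cell(3,3) d: {S,T2}  orig:{S}
  cell(4,4) c: {A,B,C,T0}  orig:{A,B,C}
  cell(5,5) d: {S,T2}  orig:{S}
  cell(6,6) c: {A,B,C,T0}  orig:{A,B,C}
  cell(7,7) d: {S,T2}  orig:{S}
  cell(8,8) a: {T1}  orig:{}
  cell(9,9) a: {T1}  orig:{}
  cell(0,1) cd: {C}
  cell(1,2) da: {C}
  cell(2,3) ad: ∅
  cell(3,4) dc: {A,S}
  cell(4,5) cd: {C}
  cell(5,6) dc: {A,S}
  cell(6,7) cd: {C}
  cell(7,8) da: {C}
  cell(8,9) aa: ∅
  cell(0,2) cda: {B,C,S}
  cell(1,3) dad: ∅
  cell(2,4) adc: ∅
  cell(3,5) dcd: ∅
  cell(4,6) cdc: {S}
  cell(5,7) dcd: ∅
  cell(6,8) cda: {B,C,S}
  cell(7,9) daa: ∅
  cell(0,3) cdad: ∅
  cell(1,4) dadc: ∅
  cell(2,5) adcd: ∅
  cell(3,6) dcdc: ∅
  cell(4,7) cdcd: {S}
  cell(5,8) dcda: ∅
  cell(6,9) cdaa: {C}
  cell(0,4) cdadc: ∅
  cell(1,5) dadcd: ∅
  cell(2,6) adcdc: ∅
  cell(3,7) dcdcd: ∅
  cell(4,8) cdcda: {C,S}
  cell(5,9) dcdaa: ∅
  cell(0,5) cdadcd: ∅
  cell(1,6) dadcdc: ∅
  cell(2,7) adcdcd: ∅
  cell(3,8) dcdcda: ∅
  cell(4,9) cdcdaa: {C,S}
  cell(0,6) cdadcdc: ∅
  cell(1,7) dadcdcd: ∅
  cell(2,8) adcdcda: ∅
  cell(3,9) dcdcdaa: ∅
  cell(0,7) cdadcdcd: ∅
  cell(1,8) dadcdcda: ∅
  cell(2,9) adcdcdaa: ∅
  cell(0,8) cdadcdcda: ∅
  cell(1,9) dadcdcdaa: ∅
  cell(0,9) cdadcdcdaa: ∅

S ∉ T[0,9] ⇒ NO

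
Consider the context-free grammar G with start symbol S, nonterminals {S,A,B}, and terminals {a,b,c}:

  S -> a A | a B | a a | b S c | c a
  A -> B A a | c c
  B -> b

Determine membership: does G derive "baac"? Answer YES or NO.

Convert to CNF:
  S -> T0 A | T0 B | T0 T0 | T1 T0 | T2 X4
  A -> B X3 | T1 T1
  B -> b
  T0 -> a
  T1 -> c
  T2 -> b
  X3 -> A T0
  X4 -> S T1

CYK fill:
  [0..0]={B,T2}  "b"  orig:{B}
  [1..1]={T0}  "a"  orig:{}
  [2..2]={T0}  "a"  orig:{}
  [3..3]={T1}  "c"  orig:{}
  [0..1]=∅  "ba"
  [1..2]={S}  "aa"
  [2..3]=∅  "ac"
  [0..2]=∅  "baa"
  [1..3]={X4}  "aac"  orig:{}
  [0..3]={S}  "baac"

S ∈ T[0,3] ⇒ YES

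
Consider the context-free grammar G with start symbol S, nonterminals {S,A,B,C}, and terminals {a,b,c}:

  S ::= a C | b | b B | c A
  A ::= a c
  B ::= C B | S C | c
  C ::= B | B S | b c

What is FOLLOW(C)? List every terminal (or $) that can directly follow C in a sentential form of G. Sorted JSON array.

FIRST iteration:
iter 1:
  A via A→a c: +{a}
  B via B→c: +{c}
  C via C→B: +{c}
  C via C→b c: +{b}
  S via S→a C: +{a}
  S via S→b: +{b}
  S via S→c A: +{c}
  S: {a,b,c}  A: {a}  B: {c}  C: {b,c}
iter 2:
  B via B→C B: +{b}
  B via B→S C: +{a}
  C via C→B: +{a}
  S: {a,b,c}  A: {a}  B: {a,b,c}  C: {a,b,c}
iter 3: done
  S: {a,b,c}  A: {a}  B: {a,b,c}  C: {a,b,c}

FOLLOW sets:
FOLLOW(S) := {$}
round 1:
  B→C B: FOLLOW(C) ⊇ FIRST(B) = {a,b,c}; new: +{a,b,c}
  B→S C: FOLLOW(S) ⊇ FIRST(C) = {a,b,c}; new: +{a,b,c}
  C→B: FOLLOW(B) ⊇ FOLLOW(C) ⊇ {a,b,c}; new: +{a,b,c}
  S→a C: FOLLOW(C) ⊇ FOLLOW(S) ⊇ {$,a,b,c}; new: +{$}
  S→b B: FOLLOW(B) ⊇ FOLLOW(S) ⊇ {$,a,b,c}; new: +{$}
  S→c A: FOLLOW(A) ⊇ FOLLOW(S) ⊇ {$,a,b,c}; new: +{$,a,b,c}
  FOLLOW(S)={$,a,b,c}  FOLLOW(A)={$,a,b,c}  FOLLOW(B)={$,a,b,c}  FOLLOW(C)={$,a,b,c}
round 2: done
  FOLLOW(S)={$,a,b,c}  FOLLOW(A)={$,a,b,c}  FOLLOW(B)={$,a,b,c}  FOLLOW(C)={$,a,b,c}

FOLLOW(C) = ["$", "a", "b", "c"]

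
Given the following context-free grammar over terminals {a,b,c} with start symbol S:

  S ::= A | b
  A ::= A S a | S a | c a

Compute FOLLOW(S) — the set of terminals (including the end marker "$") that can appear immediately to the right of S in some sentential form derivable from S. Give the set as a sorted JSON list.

Compute FIRST by fixpoint:
pass 1:
  A via A→c a: +{c}
  S via S→A: +{c}
  S via S→b: +{b}
  FIRST[S]={b,c}  FIRST[A]={c}
pass 2:
  A via A→S a: +{b}
  FIRST[S]={b,c}  FIRST[A]={b,c}
pass 3: (stable)
  FIRST[S]={b,c}  FIRST[A]={b,c}

FOLLOW sets:
initialize: $ ∈ FOLLOW(S)
round 1:
  A→A S a: FOLLOW(A) ⊇ FIRST(S) = {b,c}; new: +{b,c}
  A→A S a: FOLLOW(S) ⊇ FIRST(a) = {a}; new: +{a}
  S→A: FOLLOW(A) ⊇ FOLLOW(S) ⊇ {$,a}; new: +{$,a}
  S: {$,a}  A: {$,a,b,c}
round 2: done
  S: {$,a}  A: {$,a,b,c}

FOLLOW(S) = ["$", "a"]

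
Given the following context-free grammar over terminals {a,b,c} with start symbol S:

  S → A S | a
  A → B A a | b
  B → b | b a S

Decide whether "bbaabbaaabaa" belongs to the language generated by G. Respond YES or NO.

Convert to CNF:
  S -> A S | a
  A -> B X2 | b
  B -> T1 X3 | b
  T0 -> a
  T1 -> b
  X2 -> A T0
  X3 -> T0 S

Fill CYK table bottom-up:
  [0..0]={A,B,T1}  "b"  orig:{A,B}
  [1..1]={A,B,T1}  "b"  orig:{A,B}
  [2..2]={S,T0}  "a"  orig:{S}
  [3..3]={S,T0}  "a"  orig:{S}
  [4..4]={A,B,T1}  "b"  orig:{A,B}
  [5..5]={A,B,T1}  "b"  orig:{A,B}
  [6..6]={S,T0}  "a"  orig:{S}
  [7..7]={S,T0}  "a"  orig:{S}
  [8..8]={S,T0}  "a"  orig:{S}
  [9..9]={A,B,T1}  "b"  orig:{A,B}
  [10..10]={S,T0}  "a"  orig:{S}
  [11..11]={S,T0}  "a"  orig:{S}
  [0..1]=∅  "bb"
  [1..2]={S,X2}  "ba"  orig:{S}
  [2..3]={X3}  "aa"  orig:{}
  [3..4]=∅  "ab"
  [4..5]=∅  "bb"
  [5..6]={S,X2}  "ba"  orig:{S}
  [6..7]={X3}  "aa"  orig:{}
  [7..8]={X3}  "aa"  orig:{}
  [8..9]=∅  "ab"
  [9..10]={S,X2}  "ba"  orig:{S}
  [10..11]={X3}  "aa"  orig:{}
  [0..2]={A,S}  "bba"
  [1..3]={B}  "baa"
  [2..4]=∅  "aab"
  [3..5]=∅  "abb"
  [4..6]={A,S}  "bba"
  [5..7]={B}  "baa"
  [6..8]=∅  "aaa"
  [7..9]=∅  "aab"
  [8..10]={X3}  "aba"  orig:{}
  [9..11]={B}  "baa"
  [0..3]={S,X2}  "bbaa"  orig:{S}
  [1..4]=∅  "baab"
  [2..5]=∅  "aabb"
  [3..6]={X3}  "abba"  orig:{}
  [4..7]={S,X2}  "bbaa"  orig:{S}
  [5..8]=∅  "baaa"
  [6..9]=∅  "aaab"
  [7..10]=∅  "aaba"
  [8..11]=∅  "abaa"
  [0..4]=∅  "bbaab"
  [1..5]=∅  "baabb"
  [2..6]=∅  "aabba"
  [3..7]={X3}  "abbaa"  orig:{}
  [4..8]=∅  "bbaaa"
  [5..9]=∅  "baaab"
  [6..10]=∅  "aaaba"
  [7..11]=∅  "aabaa"
  [0..5]=∅  "bbaabb"
  [1..6]=∅  "baabba"
  [2..7]=∅  "aabbaa"
  [3..8]=∅  "abbaaa"
  [4..9]=∅  "bbaaab"
  [5..10]=∅  "baaaba"
  [6..11]=∅  "aaabaa"
  [0..6]=∅  "bbaabba"
  [1..7]={A}  "baabbaa"
  [2..8]=∅  "aabbaaa"
  [3..9]=∅  "abbaaab"
  [4..10]=∅  "bbaaaba"
  [5..11]=∅  "baaabaa"
  [0..7]=∅  "bbaabbaa"
  [1..8]={S,X2}  "baabbaaa"  orig:{S}
  [2..9]=∅  "aabbaaab"
  [3..10]=∅  "abbaaaba"
  [4..11]=∅  "bbaaabaa"
  [0..8]={A,S}  "bbaabbaaa"
  [1..9]=∅  "baabbaaab"
  [2..10]=∅  "aabbaaaba"
  [3..11]=∅  "abbaaabaa"
  [0..9]=∅  "bbaabbaaab"
  [1..10]=∅  "baabbaaaba"
  [2..11]=∅  "aabbaaabaa"
  [0..10]={S}  "bbaabbaaaba"
  [1..11]=∅  "baabbaaabaa"
  [0..11]=∅  "bbaabbaaabaa"

S ∉ T[0,11] ⇒ NO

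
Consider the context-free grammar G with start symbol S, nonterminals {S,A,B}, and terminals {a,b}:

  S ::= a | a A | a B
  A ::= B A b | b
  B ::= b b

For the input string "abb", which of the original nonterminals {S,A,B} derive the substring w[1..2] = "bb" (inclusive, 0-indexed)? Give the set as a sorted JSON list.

Convert to CNF:
  S -> T1 A | T1 B | a
  A -> B X2 | b
  B -> T0 T0
  T0 -> b
  T1 -> a
  X2 -> A T0

CYK table (by increasing span), restricted to cells inside w[1..2]:
  [1..1]={A,T0}  "b"  orig:{A}
  [2..2]={A,T0}  "b"  orig:{A}
  [1..2]={B,X2}  "bb"  orig:{B}

Original NTs in T[1,2] deriving "bb": ["B"]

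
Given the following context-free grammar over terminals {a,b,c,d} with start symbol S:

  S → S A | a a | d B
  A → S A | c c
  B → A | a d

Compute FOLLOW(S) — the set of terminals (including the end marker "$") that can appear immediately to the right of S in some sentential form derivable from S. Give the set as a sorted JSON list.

FIRST iteration:
pass 1:
  A via A→c c: +{c}
  B via B→A: +{c}
  B via B→a d: +{a}
  S via S→a a: +{a}
  S via S→d B: +{d}
  FIRST(S)={a,d}  FIRST(A)={c}  FIRST(B)={a,c}
pass 2:
  A via A→S A: +{a,d}
  B via B→A: +{d}
  FIRST(S)={a,d}  FIRST(A)={a,c,d}  FIRST(B)={a,c,d}
pass 3: (stable)
  FIRST(S)={a,d}  FIRST(A)={a,c,d}  FIRST(B)={a,c,d}

Compute FOLLOW by fixpoint:
initialize: $ ∈ FOLLOW(S)
iter 1:
  A→S A: FOLLOW(S) ⊇ FIRST(A) = {a,c,d}; new: +{a,c,d}
  S→S A: FOLLOW(A) ⊇ FOLLOW(S) ⊇ {$,a,c,d}; new: +{$,a,c,d}
  S→d B: FOLLOW(B) ⊇ FOLLOW(S) ⊇ {$,a,c,d}; new: +{$,a,c,d}
  FOLLOW[S]={$,a,c,d}  FOLLOW[A]={$,a,c,d}  FOLLOW[B]={$,a,c,d}
iter 2: (no change)
  FOLLOW[S]={$,a,c,d}  FOLLOW[A]={$,a,c,d}  FOLLOW[B]={$,a,c,d}

FOLLOW(S) = ["$", "a", "c", "d"]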